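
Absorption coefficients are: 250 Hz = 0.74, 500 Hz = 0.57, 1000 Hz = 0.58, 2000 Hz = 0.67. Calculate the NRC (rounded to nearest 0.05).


Given values:
  a_250 = 0.74, a_500 = 0.57
  a_1000 = 0.58, a_2000 = 0.67
Formula: NRC = (a250 + a500 + a1000 + a2000) / 4
Sum = 0.74 + 0.57 + 0.58 + 0.67 = 2.56
NRC = 2.56 / 4 = 0.64
Rounded to nearest 0.05: 0.65

0.65


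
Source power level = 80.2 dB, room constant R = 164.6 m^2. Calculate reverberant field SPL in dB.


Given values:
  Lw = 80.2 dB, R = 164.6 m^2
Formula: SPL = Lw + 10 * log10(4 / R)
Compute 4 / R = 4 / 164.6 = 0.024301
Compute 10 * log10(0.024301) = -16.1438
SPL = 80.2 + (-16.1438) = 64.06

64.06 dB


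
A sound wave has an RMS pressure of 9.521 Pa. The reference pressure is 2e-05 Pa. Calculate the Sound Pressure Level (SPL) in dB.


Given values:
  p = 9.521 Pa
  p_ref = 2e-05 Pa
Formula: SPL = 20 * log10(p / p_ref)
Compute ratio: p / p_ref = 9.521 / 2e-05 = 476050
Compute log10: log10(476050) = 5.677653
Multiply: SPL = 20 * 5.677653 = 113.55

113.55 dB


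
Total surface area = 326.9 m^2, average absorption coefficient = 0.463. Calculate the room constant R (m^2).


Given values:
  S = 326.9 m^2, alpha = 0.463
Formula: R = S * alpha / (1 - alpha)
Numerator: 326.9 * 0.463 = 151.3547
Denominator: 1 - 0.463 = 0.537
R = 151.3547 / 0.537 = 281.85

281.85 m^2


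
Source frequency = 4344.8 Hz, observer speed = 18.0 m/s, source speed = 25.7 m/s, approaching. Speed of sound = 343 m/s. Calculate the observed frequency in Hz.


Given values:
  f_s = 4344.8 Hz, v_o = 18.0 m/s, v_s = 25.7 m/s
  Direction: approaching
Formula: f_o = f_s * (c + v_o) / (c - v_s)
Numerator: c + v_o = 343 + 18.0 = 361.0
Denominator: c - v_s = 343 - 25.7 = 317.3
f_o = 4344.8 * 361.0 / 317.3 = 4943.19

4943.19 Hz


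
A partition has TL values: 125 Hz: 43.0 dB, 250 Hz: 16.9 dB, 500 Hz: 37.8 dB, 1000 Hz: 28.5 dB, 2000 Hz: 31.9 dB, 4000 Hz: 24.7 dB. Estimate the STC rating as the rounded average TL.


Given TL values at each frequency:
  125 Hz: 43.0 dB
  250 Hz: 16.9 dB
  500 Hz: 37.8 dB
  1000 Hz: 28.5 dB
  2000 Hz: 31.9 dB
  4000 Hz: 24.7 dB
Formula: STC ~ round(average of TL values)
Sum = 43.0 + 16.9 + 37.8 + 28.5 + 31.9 + 24.7 = 182.8
Average = 182.8 / 6 = 30.47
Rounded: 30

30


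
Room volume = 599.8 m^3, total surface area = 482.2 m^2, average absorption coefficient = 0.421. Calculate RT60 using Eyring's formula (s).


Given values:
  V = 599.8 m^3, S = 482.2 m^2, alpha = 0.421
Formula: RT60 = 0.161 * V / (-S * ln(1 - alpha))
Compute ln(1 - 0.421) = ln(0.579) = -0.546453
Denominator: -482.2 * -0.546453 = 263.4996
Numerator: 0.161 * 599.8 = 96.5678
RT60 = 96.5678 / 263.4996 = 0.366

0.366 s


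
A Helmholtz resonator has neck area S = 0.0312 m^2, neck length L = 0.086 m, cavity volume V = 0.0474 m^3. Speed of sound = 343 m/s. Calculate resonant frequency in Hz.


Given values:
  S = 0.0312 m^2, L = 0.086 m, V = 0.0474 m^3, c = 343 m/s
Formula: f = (c / (2*pi)) * sqrt(S / (V * L))
Compute V * L = 0.0474 * 0.086 = 0.0040764
Compute S / (V * L) = 0.0312 / 0.0040764 = 7.6538
Compute sqrt(7.6538) = 2.76655
Compute c / (2*pi) = 343 / 6.283185 = 54.590148
f = 54.590148 * 2.76655 = 151.03

151.03 Hz


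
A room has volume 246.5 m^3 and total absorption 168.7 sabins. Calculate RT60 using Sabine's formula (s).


Given values:
  V = 246.5 m^3
  A = 168.7 sabins
Formula: RT60 = 0.161 * V / A
Numerator: 0.161 * 246.5 = 39.6865
RT60 = 39.6865 / 168.7 = 0.235

0.235 s


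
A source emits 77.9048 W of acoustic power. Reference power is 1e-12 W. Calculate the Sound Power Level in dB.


Given values:
  W = 77.9048 W
  W_ref = 1e-12 W
Formula: SWL = 10 * log10(W / W_ref)
Compute ratio: W / W_ref = 77904800000000
Compute log10: log10(77904800000000) = 13.891564
Multiply: SWL = 10 * 13.891564 = 138.92

138.92 dB


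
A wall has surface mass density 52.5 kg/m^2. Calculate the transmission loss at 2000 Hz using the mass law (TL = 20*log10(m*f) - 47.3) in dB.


Given values:
  m = 52.5 kg/m^2, f = 2000 Hz
Formula: TL = 20 * log10(m * f) - 47.3
Compute m * f = 52.5 * 2000 = 105000.0
Compute log10(105000.0) = 5.021189
Compute 20 * 5.021189 = 100.4238
TL = 100.4238 - 47.3 = 53.12

53.12 dB


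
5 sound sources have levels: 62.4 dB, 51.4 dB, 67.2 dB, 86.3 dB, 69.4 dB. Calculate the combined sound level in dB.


Formula: L_total = 10 * log10( sum(10^(Li/10)) )
  Source 1: 10^(62.4/10) = 1737800.8287
  Source 2: 10^(51.4/10) = 138038.4265
  Source 3: 10^(67.2/10) = 5248074.6025
  Source 4: 10^(86.3/10) = 426579518.8016
  Source 5: 10^(69.4/10) = 8709635.8996
Sum of linear values = 442413068.5589
L_total = 10 * log10(442413068.5589) = 86.46

86.46 dB


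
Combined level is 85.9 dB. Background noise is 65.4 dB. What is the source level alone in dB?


Given values:
  L_total = 85.9 dB, L_bg = 65.4 dB
Formula: L_source = 10 * log10(10^(L_total/10) - 10^(L_bg/10))
Convert to linear:
  10^(85.9/10) = 389045144.9943
  10^(65.4/10) = 3467368.5045
Difference: 389045144.9943 - 3467368.5045 = 385577776.4898
L_source = 10 * log10(385577776.4898) = 85.86

85.86 dB


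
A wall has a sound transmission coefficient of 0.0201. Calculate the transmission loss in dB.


Given values:
  tau = 0.0201
Formula: TL = 10 * log10(1 / tau)
Compute 1 / tau = 1 / 0.0201 = 49.7512
Compute log10(49.7512) = 1.696804
TL = 10 * 1.696804 = 16.97

16.97 dB


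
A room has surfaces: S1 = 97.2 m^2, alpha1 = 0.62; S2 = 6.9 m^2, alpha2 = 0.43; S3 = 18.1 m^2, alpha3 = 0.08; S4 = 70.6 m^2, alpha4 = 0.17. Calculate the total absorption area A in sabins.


Given surfaces:
  Surface 1: 97.2 * 0.62 = 60.264
  Surface 2: 6.9 * 0.43 = 2.967
  Surface 3: 18.1 * 0.08 = 1.448
  Surface 4: 70.6 * 0.17 = 12.002
Formula: A = sum(Si * alpha_i)
A = 60.264 + 2.967 + 1.448 + 12.002
A = 76.68

76.68 sabins


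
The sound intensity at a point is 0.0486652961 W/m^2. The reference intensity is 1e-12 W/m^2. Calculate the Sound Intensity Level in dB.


Given values:
  I = 0.0486652961 W/m^2
  I_ref = 1e-12 W/m^2
Formula: SIL = 10 * log10(I / I_ref)
Compute ratio: I / I_ref = 48665296100
Compute log10: log10(48665296100) = 10.687219
Multiply: SIL = 10 * 10.687219 = 106.87

106.87 dB


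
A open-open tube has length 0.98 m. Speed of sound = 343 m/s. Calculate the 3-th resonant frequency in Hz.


Given values:
  Tube type: open-open, L = 0.98 m, c = 343 m/s, n = 3
Formula: f_n = n * c / (2 * L)
Compute 2 * L = 2 * 0.98 = 1.96
f = 3 * 343 / 1.96
f = 525.0

525.0 Hz


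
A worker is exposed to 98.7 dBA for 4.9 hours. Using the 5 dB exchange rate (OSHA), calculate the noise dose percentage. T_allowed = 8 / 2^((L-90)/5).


Given values:
  L = 98.7 dBA, T = 4.9 hours
Formula: T_allowed = 8 / 2^((L - 90) / 5)
Compute exponent: (98.7 - 90) / 5 = 1.74
Compute 2^(1.74) = 3.340352
T_allowed = 8 / 3.340352 = 2.394957 hours
Dose = (T / T_allowed) * 100
Dose = (4.9 / 2.394957) * 100 = 204.6

204.6 %


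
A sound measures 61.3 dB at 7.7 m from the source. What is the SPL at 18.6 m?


Given values:
  SPL1 = 61.3 dB, r1 = 7.7 m, r2 = 18.6 m
Formula: SPL2 = SPL1 - 20 * log10(r2 / r1)
Compute ratio: r2 / r1 = 18.6 / 7.7 = 2.4156
Compute log10: log10(2.4156) = 0.383025
Compute drop: 20 * 0.383025 = 7.6605
SPL2 = 61.3 - 7.6605 = 53.64

53.64 dB


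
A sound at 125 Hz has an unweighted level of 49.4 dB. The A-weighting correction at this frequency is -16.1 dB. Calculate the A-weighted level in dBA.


Given values:
  SPL = 49.4 dB
  A-weighting at 125 Hz = -16.1 dB
Formula: L_A = SPL + A_weight
L_A = 49.4 + (-16.1)
L_A = 33.3

33.3 dBA


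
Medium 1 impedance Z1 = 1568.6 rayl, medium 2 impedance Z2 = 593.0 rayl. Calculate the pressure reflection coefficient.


Given values:
  Z1 = 1568.6 rayl, Z2 = 593.0 rayl
Formula: R = (Z2 - Z1) / (Z2 + Z1)
Numerator: Z2 - Z1 = 593.0 - 1568.6 = -975.6
Denominator: Z2 + Z1 = 593.0 + 1568.6 = 2161.6
R = -975.6 / 2161.6 = -0.4513

-0.4513


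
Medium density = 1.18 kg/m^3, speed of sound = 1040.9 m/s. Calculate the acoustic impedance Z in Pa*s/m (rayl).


Given values:
  rho = 1.18 kg/m^3
  c = 1040.9 m/s
Formula: Z = rho * c
Z = 1.18 * 1040.9
Z = 1228.26

1228.26 rayl


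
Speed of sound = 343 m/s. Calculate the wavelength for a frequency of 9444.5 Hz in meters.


Given values:
  c = 343 m/s, f = 9444.5 Hz
Formula: lambda = c / f
lambda = 343 / 9444.5
lambda = 0.0363

0.0363 m


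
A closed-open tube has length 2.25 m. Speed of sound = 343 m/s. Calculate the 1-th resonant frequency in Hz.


Given values:
  Tube type: closed-open, L = 2.25 m, c = 343 m/s, n = 1
Formula: f_n = (2n - 1) * c / (4 * L)
Compute 2n - 1 = 2*1 - 1 = 1
Compute 4 * L = 4 * 2.25 = 9.0
f = 1 * 343 / 9.0
f = 38.11

38.11 Hz


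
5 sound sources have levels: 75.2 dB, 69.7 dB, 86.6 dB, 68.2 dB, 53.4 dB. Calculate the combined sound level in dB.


Formula: L_total = 10 * log10( sum(10^(Li/10)) )
  Source 1: 10^(75.2/10) = 33113112.1483
  Source 2: 10^(69.7/10) = 9332543.008
  Source 3: 10^(86.6/10) = 457088189.6149
  Source 4: 10^(68.2/10) = 6606934.4801
  Source 5: 10^(53.4/10) = 218776.1624
Sum of linear values = 506359555.4137
L_total = 10 * log10(506359555.4137) = 87.04

87.04 dB


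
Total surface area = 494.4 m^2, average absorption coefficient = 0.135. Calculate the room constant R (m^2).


Given values:
  S = 494.4 m^2, alpha = 0.135
Formula: R = S * alpha / (1 - alpha)
Numerator: 494.4 * 0.135 = 66.744
Denominator: 1 - 0.135 = 0.865
R = 66.744 / 0.865 = 77.16

77.16 m^2


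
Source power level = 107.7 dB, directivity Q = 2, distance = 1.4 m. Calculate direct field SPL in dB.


Given values:
  Lw = 107.7 dB, Q = 2, r = 1.4 m
Formula: SPL = Lw + 10 * log10(Q / (4 * pi * r^2))
Compute 4 * pi * r^2 = 4 * pi * 1.4^2 = 24.6301
Compute Q / denom = 2 / 24.6301 = 0.08120146
Compute 10 * log10(0.08120146) = -10.9044
SPL = 107.7 + (-10.9044) = 96.8

96.8 dB


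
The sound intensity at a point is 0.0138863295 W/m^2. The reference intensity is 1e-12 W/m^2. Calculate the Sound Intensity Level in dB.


Given values:
  I = 0.0138863295 W/m^2
  I_ref = 1e-12 W/m^2
Formula: SIL = 10 * log10(I / I_ref)
Compute ratio: I / I_ref = 13886329500
Compute log10: log10(13886329500) = 10.142587
Multiply: SIL = 10 * 10.142587 = 101.43

101.43 dB


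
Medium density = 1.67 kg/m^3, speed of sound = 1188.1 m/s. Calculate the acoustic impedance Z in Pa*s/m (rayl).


Given values:
  rho = 1.67 kg/m^3
  c = 1188.1 m/s
Formula: Z = rho * c
Z = 1.67 * 1188.1
Z = 1984.13

1984.13 rayl


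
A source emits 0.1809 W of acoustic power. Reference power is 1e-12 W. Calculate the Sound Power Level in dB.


Given values:
  W = 0.1809 W
  W_ref = 1e-12 W
Formula: SWL = 10 * log10(W / W_ref)
Compute ratio: W / W_ref = 180900000000
Compute log10: log10(180900000000) = 11.257439
Multiply: SWL = 10 * 11.257439 = 112.57

112.57 dB


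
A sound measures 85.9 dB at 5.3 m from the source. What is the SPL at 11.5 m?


Given values:
  SPL1 = 85.9 dB, r1 = 5.3 m, r2 = 11.5 m
Formula: SPL2 = SPL1 - 20 * log10(r2 / r1)
Compute ratio: r2 / r1 = 11.5 / 5.3 = 2.1698
Compute log10: log10(2.1698) = 0.33642
Compute drop: 20 * 0.33642 = 6.7284
SPL2 = 85.9 - 6.7284 = 79.17

79.17 dB


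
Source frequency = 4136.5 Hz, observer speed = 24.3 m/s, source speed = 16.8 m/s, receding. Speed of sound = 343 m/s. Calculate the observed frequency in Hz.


Given values:
  f_s = 4136.5 Hz, v_o = 24.3 m/s, v_s = 16.8 m/s
  Direction: receding
Formula: f_o = f_s * (c - v_o) / (c + v_s)
Numerator: c - v_o = 343 - 24.3 = 318.7
Denominator: c + v_s = 343 + 16.8 = 359.8
f_o = 4136.5 * 318.7 / 359.8 = 3663.99

3663.99 Hz


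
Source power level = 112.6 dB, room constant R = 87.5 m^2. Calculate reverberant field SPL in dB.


Given values:
  Lw = 112.6 dB, R = 87.5 m^2
Formula: SPL = Lw + 10 * log10(4 / R)
Compute 4 / R = 4 / 87.5 = 0.045714
Compute 10 * log10(0.045714) = -13.3995
SPL = 112.6 + (-13.3995) = 99.2

99.2 dB


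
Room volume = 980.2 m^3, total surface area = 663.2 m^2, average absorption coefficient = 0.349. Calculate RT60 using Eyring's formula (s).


Given values:
  V = 980.2 m^3, S = 663.2 m^2, alpha = 0.349
Formula: RT60 = 0.161 * V / (-S * ln(1 - alpha))
Compute ln(1 - 0.349) = ln(0.651) = -0.429246
Denominator: -663.2 * -0.429246 = 284.6759
Numerator: 0.161 * 980.2 = 157.8122
RT60 = 157.8122 / 284.6759 = 0.554

0.554 s


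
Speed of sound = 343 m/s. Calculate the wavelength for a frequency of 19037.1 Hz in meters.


Given values:
  c = 343 m/s, f = 19037.1 Hz
Formula: lambda = c / f
lambda = 343 / 19037.1
lambda = 0.018

0.018 m


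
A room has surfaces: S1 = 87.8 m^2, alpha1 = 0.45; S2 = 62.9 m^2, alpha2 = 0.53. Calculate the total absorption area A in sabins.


Given surfaces:
  Surface 1: 87.8 * 0.45 = 39.51
  Surface 2: 62.9 * 0.53 = 33.337
Formula: A = sum(Si * alpha_i)
A = 39.51 + 33.337
A = 72.85

72.85 sabins


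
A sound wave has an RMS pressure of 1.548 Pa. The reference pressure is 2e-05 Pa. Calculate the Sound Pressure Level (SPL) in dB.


Given values:
  p = 1.548 Pa
  p_ref = 2e-05 Pa
Formula: SPL = 20 * log10(p / p_ref)
Compute ratio: p / p_ref = 1.548 / 2e-05 = 77400
Compute log10: log10(77400) = 4.888741
Multiply: SPL = 20 * 4.888741 = 97.77

97.77 dB


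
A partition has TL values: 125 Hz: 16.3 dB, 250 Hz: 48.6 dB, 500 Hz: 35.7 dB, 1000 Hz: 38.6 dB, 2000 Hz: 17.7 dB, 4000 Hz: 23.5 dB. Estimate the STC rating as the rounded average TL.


Given TL values at each frequency:
  125 Hz: 16.3 dB
  250 Hz: 48.6 dB
  500 Hz: 35.7 dB
  1000 Hz: 38.6 dB
  2000 Hz: 17.7 dB
  4000 Hz: 23.5 dB
Formula: STC ~ round(average of TL values)
Sum = 16.3 + 48.6 + 35.7 + 38.6 + 17.7 + 23.5 = 180.4
Average = 180.4 / 6 = 30.07
Rounded: 30

30


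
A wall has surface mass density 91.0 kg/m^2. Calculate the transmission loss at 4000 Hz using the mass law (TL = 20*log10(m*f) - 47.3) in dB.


Given values:
  m = 91.0 kg/m^2, f = 4000 Hz
Formula: TL = 20 * log10(m * f) - 47.3
Compute m * f = 91.0 * 4000 = 364000.0
Compute log10(364000.0) = 5.561101
Compute 20 * 5.561101 = 111.222
TL = 111.222 - 47.3 = 63.92

63.92 dB


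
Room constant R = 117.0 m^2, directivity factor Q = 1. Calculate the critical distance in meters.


Given values:
  R = 117.0 m^2, Q = 1
Formula: d_c = 0.141 * sqrt(Q * R)
Compute Q * R = 1 * 117.0 = 117.0
Compute sqrt(117.0) = 10.8167
d_c = 0.141 * 10.8167 = 1.525

1.525 m


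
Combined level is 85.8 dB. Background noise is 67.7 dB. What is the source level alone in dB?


Given values:
  L_total = 85.8 dB, L_bg = 67.7 dB
Formula: L_source = 10 * log10(10^(L_total/10) - 10^(L_bg/10))
Convert to linear:
  10^(85.8/10) = 380189396.3206
  10^(67.7/10) = 5888436.5536
Difference: 380189396.3206 - 5888436.5536 = 374300959.767
L_source = 10 * log10(374300959.767) = 85.73

85.73 dB


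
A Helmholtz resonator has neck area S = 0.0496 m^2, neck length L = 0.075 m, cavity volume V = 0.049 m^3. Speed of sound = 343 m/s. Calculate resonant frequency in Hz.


Given values:
  S = 0.0496 m^2, L = 0.075 m, V = 0.049 m^3, c = 343 m/s
Formula: f = (c / (2*pi)) * sqrt(S / (V * L))
Compute V * L = 0.049 * 0.075 = 0.003675
Compute S / (V * L) = 0.0496 / 0.003675 = 13.4966
Compute sqrt(13.4966) = 3.673772
Compute c / (2*pi) = 343 / 6.283185 = 54.590148
f = 54.590148 * 3.673772 = 200.55

200.55 Hz


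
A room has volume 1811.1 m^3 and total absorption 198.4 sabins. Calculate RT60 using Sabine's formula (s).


Given values:
  V = 1811.1 m^3
  A = 198.4 sabins
Formula: RT60 = 0.161 * V / A
Numerator: 0.161 * 1811.1 = 291.5871
RT60 = 291.5871 / 198.4 = 1.47

1.47 s


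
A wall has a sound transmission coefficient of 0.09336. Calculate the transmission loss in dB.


Given values:
  tau = 0.09336
Formula: TL = 10 * log10(1 / tau)
Compute 1 / tau = 1 / 0.09336 = 10.7112
Compute log10(10.7112) = 1.029838
TL = 10 * 1.029838 = 10.3

10.3 dB


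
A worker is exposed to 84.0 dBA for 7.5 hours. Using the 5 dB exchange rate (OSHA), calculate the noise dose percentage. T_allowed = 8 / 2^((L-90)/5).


Given values:
  L = 84.0 dBA, T = 7.5 hours
Formula: T_allowed = 8 / 2^((L - 90) / 5)
Compute exponent: (84.0 - 90) / 5 = -1.2
Compute 2^(-1.2) = 0.435275
T_allowed = 8 / 0.435275 = 18.379186 hours
Dose = (T / T_allowed) * 100
Dose = (7.5 / 18.379186) * 100 = 40.81

40.81 %


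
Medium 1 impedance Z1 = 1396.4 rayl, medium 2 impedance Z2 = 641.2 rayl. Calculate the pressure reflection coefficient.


Given values:
  Z1 = 1396.4 rayl, Z2 = 641.2 rayl
Formula: R = (Z2 - Z1) / (Z2 + Z1)
Numerator: Z2 - Z1 = 641.2 - 1396.4 = -755.2
Denominator: Z2 + Z1 = 641.2 + 1396.4 = 2037.6
R = -755.2 / 2037.6 = -0.3706

-0.3706


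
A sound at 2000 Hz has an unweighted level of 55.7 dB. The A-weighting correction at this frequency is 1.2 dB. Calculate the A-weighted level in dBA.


Given values:
  SPL = 55.7 dB
  A-weighting at 2000 Hz = 1.2 dB
Formula: L_A = SPL + A_weight
L_A = 55.7 + (1.2)
L_A = 56.9

56.9 dBA


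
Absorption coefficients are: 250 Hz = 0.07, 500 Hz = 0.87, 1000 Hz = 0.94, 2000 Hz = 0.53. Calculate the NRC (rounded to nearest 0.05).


Given values:
  a_250 = 0.07, a_500 = 0.87
  a_1000 = 0.94, a_2000 = 0.53
Formula: NRC = (a250 + a500 + a1000 + a2000) / 4
Sum = 0.07 + 0.87 + 0.94 + 0.53 = 2.41
NRC = 2.41 / 4 = 0.6025
Rounded to nearest 0.05: 0.6

0.6


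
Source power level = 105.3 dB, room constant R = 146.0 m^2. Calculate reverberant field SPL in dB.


Given values:
  Lw = 105.3 dB, R = 146.0 m^2
Formula: SPL = Lw + 10 * log10(4 / R)
Compute 4 / R = 4 / 146.0 = 0.027397
Compute 10 * log10(0.027397) = -15.623
SPL = 105.3 + (-15.623) = 89.68

89.68 dB


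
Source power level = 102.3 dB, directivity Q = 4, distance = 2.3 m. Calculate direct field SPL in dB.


Given values:
  Lw = 102.3 dB, Q = 4, r = 2.3 m
Formula: SPL = Lw + 10 * log10(Q / (4 * pi * r^2))
Compute 4 * pi * r^2 = 4 * pi * 2.3^2 = 66.4761
Compute Q / denom = 4 / 66.4761 = 0.060172
Compute 10 * log10(0.060172) = -12.2061
SPL = 102.3 + (-12.2061) = 90.09

90.09 dB


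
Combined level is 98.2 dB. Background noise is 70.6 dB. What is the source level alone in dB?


Given values:
  L_total = 98.2 dB, L_bg = 70.6 dB
Formula: L_source = 10 * log10(10^(L_total/10) - 10^(L_bg/10))
Convert to linear:
  10^(98.2/10) = 6606934480.076
  10^(70.6/10) = 11481536.215
Difference: 6606934480.076 - 11481536.215 = 6595452943.861
L_source = 10 * log10(6595452943.861) = 98.19

98.19 dB


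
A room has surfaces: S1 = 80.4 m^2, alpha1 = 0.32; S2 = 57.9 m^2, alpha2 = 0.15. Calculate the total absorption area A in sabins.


Given surfaces:
  Surface 1: 80.4 * 0.32 = 25.728
  Surface 2: 57.9 * 0.15 = 8.685
Formula: A = sum(Si * alpha_i)
A = 25.728 + 8.685
A = 34.41

34.41 sabins


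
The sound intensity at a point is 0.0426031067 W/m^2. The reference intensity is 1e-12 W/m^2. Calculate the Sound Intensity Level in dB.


Given values:
  I = 0.0426031067 W/m^2
  I_ref = 1e-12 W/m^2
Formula: SIL = 10 * log10(I / I_ref)
Compute ratio: I / I_ref = 42603106700
Compute log10: log10(42603106700) = 10.629441
Multiply: SIL = 10 * 10.629441 = 106.29

106.29 dB


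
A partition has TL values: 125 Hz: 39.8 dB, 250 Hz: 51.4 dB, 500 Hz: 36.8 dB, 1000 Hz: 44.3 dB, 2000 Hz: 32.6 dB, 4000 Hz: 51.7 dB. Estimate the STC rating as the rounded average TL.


Given TL values at each frequency:
  125 Hz: 39.8 dB
  250 Hz: 51.4 dB
  500 Hz: 36.8 dB
  1000 Hz: 44.3 dB
  2000 Hz: 32.6 dB
  4000 Hz: 51.7 dB
Formula: STC ~ round(average of TL values)
Sum = 39.8 + 51.4 + 36.8 + 44.3 + 32.6 + 51.7 = 256.6
Average = 256.6 / 6 = 42.77
Rounded: 43

43


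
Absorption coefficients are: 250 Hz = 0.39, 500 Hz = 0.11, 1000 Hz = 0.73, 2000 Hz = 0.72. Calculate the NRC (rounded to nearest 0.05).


Given values:
  a_250 = 0.39, a_500 = 0.11
  a_1000 = 0.73, a_2000 = 0.72
Formula: NRC = (a250 + a500 + a1000 + a2000) / 4
Sum = 0.39 + 0.11 + 0.73 + 0.72 = 1.95
NRC = 1.95 / 4 = 0.4875
Rounded to nearest 0.05: 0.5

0.5


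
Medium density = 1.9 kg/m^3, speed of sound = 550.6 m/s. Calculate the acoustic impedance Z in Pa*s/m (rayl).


Given values:
  rho = 1.9 kg/m^3
  c = 550.6 m/s
Formula: Z = rho * c
Z = 1.9 * 550.6
Z = 1046.14

1046.14 rayl


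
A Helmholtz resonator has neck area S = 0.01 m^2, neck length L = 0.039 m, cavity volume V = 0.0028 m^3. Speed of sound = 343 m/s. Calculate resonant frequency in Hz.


Given values:
  S = 0.01 m^2, L = 0.039 m, V = 0.0028 m^3, c = 343 m/s
Formula: f = (c / (2*pi)) * sqrt(S / (V * L))
Compute V * L = 0.0028 * 0.039 = 0.0001092
Compute S / (V * L) = 0.01 / 0.0001092 = 91.5751
Compute sqrt(91.5751) = 9.569488
Compute c / (2*pi) = 343 / 6.283185 = 54.590148
f = 54.590148 * 9.569488 = 522.4

522.4 Hz


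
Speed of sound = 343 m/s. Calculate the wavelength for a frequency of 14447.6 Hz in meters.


Given values:
  c = 343 m/s, f = 14447.6 Hz
Formula: lambda = c / f
lambda = 343 / 14447.6
lambda = 0.0237

0.0237 m


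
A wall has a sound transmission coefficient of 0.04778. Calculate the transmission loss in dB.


Given values:
  tau = 0.04778
Formula: TL = 10 * log10(1 / tau)
Compute 1 / tau = 1 / 0.04778 = 20.9293
Compute log10(20.9293) = 1.320755
TL = 10 * 1.320755 = 13.21

13.21 dB


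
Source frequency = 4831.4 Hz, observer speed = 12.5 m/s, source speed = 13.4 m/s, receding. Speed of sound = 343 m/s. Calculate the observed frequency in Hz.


Given values:
  f_s = 4831.4 Hz, v_o = 12.5 m/s, v_s = 13.4 m/s
  Direction: receding
Formula: f_o = f_s * (c - v_o) / (c + v_s)
Numerator: c - v_o = 343 - 12.5 = 330.5
Denominator: c + v_s = 343 + 13.4 = 356.4
f_o = 4831.4 * 330.5 / 356.4 = 4480.3

4480.3 Hz


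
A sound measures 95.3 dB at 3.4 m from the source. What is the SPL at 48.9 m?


Given values:
  SPL1 = 95.3 dB, r1 = 3.4 m, r2 = 48.9 m
Formula: SPL2 = SPL1 - 20 * log10(r2 / r1)
Compute ratio: r2 / r1 = 48.9 / 3.4 = 14.3824
Compute log10: log10(14.3824) = 1.157831
Compute drop: 20 * 1.157831 = 23.1566
SPL2 = 95.3 - 23.1566 = 72.14

72.14 dB


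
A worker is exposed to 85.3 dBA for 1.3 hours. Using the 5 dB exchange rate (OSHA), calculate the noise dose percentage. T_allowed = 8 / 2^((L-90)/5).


Given values:
  L = 85.3 dBA, T = 1.3 hours
Formula: T_allowed = 8 / 2^((L - 90) / 5)
Compute exponent: (85.3 - 90) / 5 = -0.94
Compute 2^(-0.94) = 0.521233
T_allowed = 8 / 0.521233 = 15.348222 hours
Dose = (T / T_allowed) * 100
Dose = (1.3 / 15.348222) * 100 = 8.47

8.47 %


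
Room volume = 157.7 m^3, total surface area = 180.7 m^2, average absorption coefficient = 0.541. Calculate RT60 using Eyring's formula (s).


Given values:
  V = 157.7 m^3, S = 180.7 m^2, alpha = 0.541
Formula: RT60 = 0.161 * V / (-S * ln(1 - alpha))
Compute ln(1 - 0.541) = ln(0.459) = -0.778705
Denominator: -180.7 * -0.778705 = 140.712
Numerator: 0.161 * 157.7 = 25.3897
RT60 = 25.3897 / 140.712 = 0.18

0.18 s


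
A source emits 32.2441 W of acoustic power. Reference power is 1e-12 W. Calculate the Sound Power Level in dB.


Given values:
  W = 32.2441 W
  W_ref = 1e-12 W
Formula: SWL = 10 * log10(W / W_ref)
Compute ratio: W / W_ref = 32244100000000
Compute log10: log10(32244100000000) = 13.50845
Multiply: SWL = 10 * 13.50845 = 135.08

135.08 dB


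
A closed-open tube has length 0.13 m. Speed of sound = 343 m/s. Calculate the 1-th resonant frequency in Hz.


Given values:
  Tube type: closed-open, L = 0.13 m, c = 343 m/s, n = 1
Formula: f_n = (2n - 1) * c / (4 * L)
Compute 2n - 1 = 2*1 - 1 = 1
Compute 4 * L = 4 * 0.13 = 0.52
f = 1 * 343 / 0.52
f = 659.62

659.62 Hz


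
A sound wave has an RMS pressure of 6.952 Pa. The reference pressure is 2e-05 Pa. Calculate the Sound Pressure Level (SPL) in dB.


Given values:
  p = 6.952 Pa
  p_ref = 2e-05 Pa
Formula: SPL = 20 * log10(p / p_ref)
Compute ratio: p / p_ref = 6.952 / 2e-05 = 347600
Compute log10: log10(347600) = 5.54108
Multiply: SPL = 20 * 5.54108 = 110.82

110.82 dB


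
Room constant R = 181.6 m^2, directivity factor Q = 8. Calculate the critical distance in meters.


Given values:
  R = 181.6 m^2, Q = 8
Formula: d_c = 0.141 * sqrt(Q * R)
Compute Q * R = 8 * 181.6 = 1452.8
Compute sqrt(1452.8) = 38.1156
d_c = 0.141 * 38.1156 = 5.374

5.374 m


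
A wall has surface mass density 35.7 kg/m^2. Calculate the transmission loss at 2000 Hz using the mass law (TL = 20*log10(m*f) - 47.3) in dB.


Given values:
  m = 35.7 kg/m^2, f = 2000 Hz
Formula: TL = 20 * log10(m * f) - 47.3
Compute m * f = 35.7 * 2000 = 71400.0
Compute log10(71400.0) = 4.853698
Compute 20 * 4.853698 = 97.074
TL = 97.074 - 47.3 = 49.77

49.77 dB


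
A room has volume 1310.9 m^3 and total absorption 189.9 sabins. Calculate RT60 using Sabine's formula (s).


Given values:
  V = 1310.9 m^3
  A = 189.9 sabins
Formula: RT60 = 0.161 * V / A
Numerator: 0.161 * 1310.9 = 211.0549
RT60 = 211.0549 / 189.9 = 1.111

1.111 s


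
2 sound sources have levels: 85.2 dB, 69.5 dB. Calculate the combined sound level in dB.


Formula: L_total = 10 * log10( sum(10^(Li/10)) )
  Source 1: 10^(85.2/10) = 331131121.4826
  Source 2: 10^(69.5/10) = 8912509.3813
Sum of linear values = 340043630.8639
L_total = 10 * log10(340043630.8639) = 85.32

85.32 dB


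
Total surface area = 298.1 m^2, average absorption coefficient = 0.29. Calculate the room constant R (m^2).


Given values:
  S = 298.1 m^2, alpha = 0.29
Formula: R = S * alpha / (1 - alpha)
Numerator: 298.1 * 0.29 = 86.449
Denominator: 1 - 0.29 = 0.71
R = 86.449 / 0.71 = 121.76

121.76 m^2


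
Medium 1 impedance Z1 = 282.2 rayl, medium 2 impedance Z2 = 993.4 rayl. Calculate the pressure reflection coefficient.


Given values:
  Z1 = 282.2 rayl, Z2 = 993.4 rayl
Formula: R = (Z2 - Z1) / (Z2 + Z1)
Numerator: Z2 - Z1 = 993.4 - 282.2 = 711.2
Denominator: Z2 + Z1 = 993.4 + 282.2 = 1275.6
R = 711.2 / 1275.6 = 0.5575

0.5575


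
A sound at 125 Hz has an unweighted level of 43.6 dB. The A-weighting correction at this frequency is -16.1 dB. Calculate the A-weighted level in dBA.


Given values:
  SPL = 43.6 dB
  A-weighting at 125 Hz = -16.1 dB
Formula: L_A = SPL + A_weight
L_A = 43.6 + (-16.1)
L_A = 27.5

27.5 dBA


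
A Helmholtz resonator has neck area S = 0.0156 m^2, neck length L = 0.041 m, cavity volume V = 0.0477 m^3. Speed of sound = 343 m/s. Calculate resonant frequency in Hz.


Given values:
  S = 0.0156 m^2, L = 0.041 m, V = 0.0477 m^3, c = 343 m/s
Formula: f = (c / (2*pi)) * sqrt(S / (V * L))
Compute V * L = 0.0477 * 0.041 = 0.0019557
Compute S / (V * L) = 0.0156 / 0.0019557 = 7.9767
Compute sqrt(7.9767) = 2.824305
Compute c / (2*pi) = 343 / 6.283185 = 54.590148
f = 54.590148 * 2.824305 = 154.18

154.18 Hz


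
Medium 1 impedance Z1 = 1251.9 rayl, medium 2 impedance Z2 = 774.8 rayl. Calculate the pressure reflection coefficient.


Given values:
  Z1 = 1251.9 rayl, Z2 = 774.8 rayl
Formula: R = (Z2 - Z1) / (Z2 + Z1)
Numerator: Z2 - Z1 = 774.8 - 1251.9 = -477.1
Denominator: Z2 + Z1 = 774.8 + 1251.9 = 2026.7
R = -477.1 / 2026.7 = -0.2354

-0.2354


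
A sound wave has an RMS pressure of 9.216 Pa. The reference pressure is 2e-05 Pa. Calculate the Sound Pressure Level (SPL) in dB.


Given values:
  p = 9.216 Pa
  p_ref = 2e-05 Pa
Formula: SPL = 20 * log10(p / p_ref)
Compute ratio: p / p_ref = 9.216 / 2e-05 = 460800
Compute log10: log10(460800) = 5.663512
Multiply: SPL = 20 * 5.663512 = 113.27

113.27 dB


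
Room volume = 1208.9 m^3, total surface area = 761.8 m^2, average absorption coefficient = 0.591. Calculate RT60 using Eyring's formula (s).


Given values:
  V = 1208.9 m^3, S = 761.8 m^2, alpha = 0.591
Formula: RT60 = 0.161 * V / (-S * ln(1 - alpha))
Compute ln(1 - 0.591) = ln(0.409) = -0.89404
Denominator: -761.8 * -0.89404 = 681.0797
Numerator: 0.161 * 1208.9 = 194.6329
RT60 = 194.6329 / 681.0797 = 0.286

0.286 s


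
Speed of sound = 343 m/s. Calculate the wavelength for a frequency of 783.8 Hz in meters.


Given values:
  c = 343 m/s, f = 783.8 Hz
Formula: lambda = c / f
lambda = 343 / 783.8
lambda = 0.4376

0.4376 m


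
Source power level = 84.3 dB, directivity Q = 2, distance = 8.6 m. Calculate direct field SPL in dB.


Given values:
  Lw = 84.3 dB, Q = 2, r = 8.6 m
Formula: SPL = Lw + 10 * log10(Q / (4 * pi * r^2))
Compute 4 * pi * r^2 = 4 * pi * 8.6^2 = 929.4088
Compute Q / denom = 2 / 929.4088 = 0.00215191
Compute 10 * log10(0.00215191) = -26.6718
SPL = 84.3 + (-26.6718) = 57.63

57.63 dB


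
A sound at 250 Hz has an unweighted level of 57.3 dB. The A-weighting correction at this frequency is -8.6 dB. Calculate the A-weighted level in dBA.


Given values:
  SPL = 57.3 dB
  A-weighting at 250 Hz = -8.6 dB
Formula: L_A = SPL + A_weight
L_A = 57.3 + (-8.6)
L_A = 48.7

48.7 dBA


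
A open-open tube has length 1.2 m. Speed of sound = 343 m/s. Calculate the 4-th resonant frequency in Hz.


Given values:
  Tube type: open-open, L = 1.2 m, c = 343 m/s, n = 4
Formula: f_n = n * c / (2 * L)
Compute 2 * L = 2 * 1.2 = 2.4
f = 4 * 343 / 2.4
f = 571.67

571.67 Hz


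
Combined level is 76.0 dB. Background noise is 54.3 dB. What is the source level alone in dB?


Given values:
  L_total = 76.0 dB, L_bg = 54.3 dB
Formula: L_source = 10 * log10(10^(L_total/10) - 10^(L_bg/10))
Convert to linear:
  10^(76.0/10) = 39810717.0553
  10^(54.3/10) = 269153.4804
Difference: 39810717.0553 - 269153.4804 = 39541563.5749
L_source = 10 * log10(39541563.5749) = 75.97

75.97 dB


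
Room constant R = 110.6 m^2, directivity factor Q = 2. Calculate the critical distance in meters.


Given values:
  R = 110.6 m^2, Q = 2
Formula: d_c = 0.141 * sqrt(Q * R)
Compute Q * R = 2 * 110.6 = 221.2
Compute sqrt(221.2) = 14.8728
d_c = 0.141 * 14.8728 = 2.097

2.097 m


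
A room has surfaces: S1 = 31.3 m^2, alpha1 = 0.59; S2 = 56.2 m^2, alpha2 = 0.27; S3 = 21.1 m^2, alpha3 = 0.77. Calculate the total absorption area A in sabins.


Given surfaces:
  Surface 1: 31.3 * 0.59 = 18.467
  Surface 2: 56.2 * 0.27 = 15.174
  Surface 3: 21.1 * 0.77 = 16.247
Formula: A = sum(Si * alpha_i)
A = 18.467 + 15.174 + 16.247
A = 49.89

49.89 sabins


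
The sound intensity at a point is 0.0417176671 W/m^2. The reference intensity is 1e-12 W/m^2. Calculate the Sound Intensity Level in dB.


Given values:
  I = 0.0417176671 W/m^2
  I_ref = 1e-12 W/m^2
Formula: SIL = 10 * log10(I / I_ref)
Compute ratio: I / I_ref = 41717667100
Compute log10: log10(41717667100) = 10.62032
Multiply: SIL = 10 * 10.62032 = 106.2

106.2 dB


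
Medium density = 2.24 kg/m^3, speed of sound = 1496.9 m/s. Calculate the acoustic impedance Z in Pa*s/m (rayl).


Given values:
  rho = 2.24 kg/m^3
  c = 1496.9 m/s
Formula: Z = rho * c
Z = 2.24 * 1496.9
Z = 3353.06

3353.06 rayl


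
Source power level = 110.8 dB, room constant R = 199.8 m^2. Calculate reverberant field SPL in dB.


Given values:
  Lw = 110.8 dB, R = 199.8 m^2
Formula: SPL = Lw + 10 * log10(4 / R)
Compute 4 / R = 4 / 199.8 = 0.02002
Compute 10 * log10(0.02002) = -16.9854
SPL = 110.8 + (-16.9854) = 93.81

93.81 dB


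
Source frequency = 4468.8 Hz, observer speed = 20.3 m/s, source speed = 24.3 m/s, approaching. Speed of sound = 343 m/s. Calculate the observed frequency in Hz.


Given values:
  f_s = 4468.8 Hz, v_o = 20.3 m/s, v_s = 24.3 m/s
  Direction: approaching
Formula: f_o = f_s * (c + v_o) / (c - v_s)
Numerator: c + v_o = 343 + 20.3 = 363.3
Denominator: c - v_s = 343 - 24.3 = 318.7
f_o = 4468.8 * 363.3 / 318.7 = 5094.18

5094.18 Hz


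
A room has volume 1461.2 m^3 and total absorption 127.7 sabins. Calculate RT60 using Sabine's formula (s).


Given values:
  V = 1461.2 m^3
  A = 127.7 sabins
Formula: RT60 = 0.161 * V / A
Numerator: 0.161 * 1461.2 = 235.2532
RT60 = 235.2532 / 127.7 = 1.842

1.842 s


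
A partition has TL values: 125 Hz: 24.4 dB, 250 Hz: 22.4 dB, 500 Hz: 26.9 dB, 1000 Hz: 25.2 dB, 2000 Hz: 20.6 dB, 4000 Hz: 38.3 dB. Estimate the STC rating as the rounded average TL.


Given TL values at each frequency:
  125 Hz: 24.4 dB
  250 Hz: 22.4 dB
  500 Hz: 26.9 dB
  1000 Hz: 25.2 dB
  2000 Hz: 20.6 dB
  4000 Hz: 38.3 dB
Formula: STC ~ round(average of TL values)
Sum = 24.4 + 22.4 + 26.9 + 25.2 + 20.6 + 38.3 = 157.8
Average = 157.8 / 6 = 26.3
Rounded: 26

26


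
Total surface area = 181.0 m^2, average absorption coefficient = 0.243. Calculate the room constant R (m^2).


Given values:
  S = 181.0 m^2, alpha = 0.243
Formula: R = S * alpha / (1 - alpha)
Numerator: 181.0 * 0.243 = 43.983
Denominator: 1 - 0.243 = 0.757
R = 43.983 / 0.757 = 58.1

58.1 m^2


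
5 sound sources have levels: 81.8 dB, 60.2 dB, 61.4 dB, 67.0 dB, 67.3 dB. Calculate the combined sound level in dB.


Formula: L_total = 10 * log10( sum(10^(Li/10)) )
  Source 1: 10^(81.8/10) = 151356124.8436
  Source 2: 10^(60.2/10) = 1047128.5481
  Source 3: 10^(61.4/10) = 1380384.2646
  Source 4: 10^(67.0/10) = 5011872.3363
  Source 5: 10^(67.3/10) = 5370317.9637
Sum of linear values = 164165827.9563
L_total = 10 * log10(164165827.9563) = 82.15

82.15 dB


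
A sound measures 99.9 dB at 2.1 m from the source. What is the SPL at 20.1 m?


Given values:
  SPL1 = 99.9 dB, r1 = 2.1 m, r2 = 20.1 m
Formula: SPL2 = SPL1 - 20 * log10(r2 / r1)
Compute ratio: r2 / r1 = 20.1 / 2.1 = 9.5714
Compute log10: log10(9.5714) = 0.980975
Compute drop: 20 * 0.980975 = 19.6195
SPL2 = 99.9 - 19.6195 = 80.28

80.28 dB


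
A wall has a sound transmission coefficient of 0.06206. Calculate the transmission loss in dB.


Given values:
  tau = 0.06206
Formula: TL = 10 * log10(1 / tau)
Compute 1 / tau = 1 / 0.06206 = 16.1134
Compute log10(16.1134) = 1.207187
TL = 10 * 1.207187 = 12.07

12.07 dB


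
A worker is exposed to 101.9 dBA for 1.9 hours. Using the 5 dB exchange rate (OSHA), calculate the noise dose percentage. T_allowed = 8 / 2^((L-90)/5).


Given values:
  L = 101.9 dBA, T = 1.9 hours
Formula: T_allowed = 8 / 2^((L - 90) / 5)
Compute exponent: (101.9 - 90) / 5 = 2.38
Compute 2^(2.38) = 5.205367
T_allowed = 8 / 5.205367 = 1.536875 hours
Dose = (T / T_allowed) * 100
Dose = (1.9 / 1.536875) * 100 = 123.63

123.63 %


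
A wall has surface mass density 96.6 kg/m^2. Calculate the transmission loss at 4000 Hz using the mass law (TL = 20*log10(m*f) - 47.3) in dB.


Given values:
  m = 96.6 kg/m^2, f = 4000 Hz
Formula: TL = 20 * log10(m * f) - 47.3
Compute m * f = 96.6 * 4000 = 386400.0
Compute log10(386400.0) = 5.587037
Compute 20 * 5.587037 = 111.7407
TL = 111.7407 - 47.3 = 64.44

64.44 dB


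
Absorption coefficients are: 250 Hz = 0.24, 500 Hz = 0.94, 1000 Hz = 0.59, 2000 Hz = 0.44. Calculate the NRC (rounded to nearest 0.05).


Given values:
  a_250 = 0.24, a_500 = 0.94
  a_1000 = 0.59, a_2000 = 0.44
Formula: NRC = (a250 + a500 + a1000 + a2000) / 4
Sum = 0.24 + 0.94 + 0.59 + 0.44 = 2.21
NRC = 2.21 / 4 = 0.5525
Rounded to nearest 0.05: 0.55

0.55


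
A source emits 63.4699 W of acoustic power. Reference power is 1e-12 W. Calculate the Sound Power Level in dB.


Given values:
  W = 63.4699 W
  W_ref = 1e-12 W
Formula: SWL = 10 * log10(W / W_ref)
Compute ratio: W / W_ref = 63469900000000
Compute log10: log10(63469900000000) = 13.802568
Multiply: SWL = 10 * 13.802568 = 138.03

138.03 dB


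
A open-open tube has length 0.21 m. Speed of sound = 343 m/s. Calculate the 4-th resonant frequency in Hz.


Given values:
  Tube type: open-open, L = 0.21 m, c = 343 m/s, n = 4
Formula: f_n = n * c / (2 * L)
Compute 2 * L = 2 * 0.21 = 0.42
f = 4 * 343 / 0.42
f = 3266.67

3266.67 Hz


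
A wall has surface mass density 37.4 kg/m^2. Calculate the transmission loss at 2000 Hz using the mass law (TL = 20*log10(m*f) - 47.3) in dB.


Given values:
  m = 37.4 kg/m^2, f = 2000 Hz
Formula: TL = 20 * log10(m * f) - 47.3
Compute m * f = 37.4 * 2000 = 74800.0
Compute log10(74800.0) = 4.873902
Compute 20 * 4.873902 = 97.478
TL = 97.478 - 47.3 = 50.18

50.18 dB


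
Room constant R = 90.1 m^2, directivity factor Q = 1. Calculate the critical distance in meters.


Given values:
  R = 90.1 m^2, Q = 1
Formula: d_c = 0.141 * sqrt(Q * R)
Compute Q * R = 1 * 90.1 = 90.1
Compute sqrt(90.1) = 9.4921
d_c = 0.141 * 9.4921 = 1.338

1.338 m


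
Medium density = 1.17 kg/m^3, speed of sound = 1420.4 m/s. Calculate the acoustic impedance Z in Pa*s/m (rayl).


Given values:
  rho = 1.17 kg/m^3
  c = 1420.4 m/s
Formula: Z = rho * c
Z = 1.17 * 1420.4
Z = 1661.87

1661.87 rayl


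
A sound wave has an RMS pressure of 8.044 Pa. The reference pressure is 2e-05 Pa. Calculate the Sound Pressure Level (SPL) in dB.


Given values:
  p = 8.044 Pa
  p_ref = 2e-05 Pa
Formula: SPL = 20 * log10(p / p_ref)
Compute ratio: p / p_ref = 8.044 / 2e-05 = 402200
Compute log10: log10(402200) = 5.604442
Multiply: SPL = 20 * 5.604442 = 112.09

112.09 dB


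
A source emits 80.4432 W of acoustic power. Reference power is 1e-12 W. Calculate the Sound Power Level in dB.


Given values:
  W = 80.4432 W
  W_ref = 1e-12 W
Formula: SWL = 10 * log10(W / W_ref)
Compute ratio: W / W_ref = 80443200000000
Compute log10: log10(80443200000000) = 13.905489
Multiply: SWL = 10 * 13.905489 = 139.05

139.05 dB


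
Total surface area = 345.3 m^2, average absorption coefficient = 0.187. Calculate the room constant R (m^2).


Given values:
  S = 345.3 m^2, alpha = 0.187
Formula: R = S * alpha / (1 - alpha)
Numerator: 345.3 * 0.187 = 64.5711
Denominator: 1 - 0.187 = 0.813
R = 64.5711 / 0.813 = 79.42

79.42 m^2


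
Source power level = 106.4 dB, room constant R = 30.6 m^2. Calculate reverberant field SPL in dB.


Given values:
  Lw = 106.4 dB, R = 30.6 m^2
Formula: SPL = Lw + 10 * log10(4 / R)
Compute 4 / R = 4 / 30.6 = 0.130719
Compute 10 * log10(0.130719) = -8.8366
SPL = 106.4 + (-8.8366) = 97.56

97.56 dB


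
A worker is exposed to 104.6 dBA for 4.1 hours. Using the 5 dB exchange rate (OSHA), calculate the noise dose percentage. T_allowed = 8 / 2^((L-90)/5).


Given values:
  L = 104.6 dBA, T = 4.1 hours
Formula: T_allowed = 8 / 2^((L - 90) / 5)
Compute exponent: (104.6 - 90) / 5 = 2.92
Compute 2^(2.92) = 7.568461
T_allowed = 8 / 7.568461 = 1.057018 hours
Dose = (T / T_allowed) * 100
Dose = (4.1 / 1.057018) * 100 = 387.88

387.88 %


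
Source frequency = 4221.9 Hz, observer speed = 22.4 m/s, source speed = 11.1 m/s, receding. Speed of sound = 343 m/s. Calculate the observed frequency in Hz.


Given values:
  f_s = 4221.9 Hz, v_o = 22.4 m/s, v_s = 11.1 m/s
  Direction: receding
Formula: f_o = f_s * (c - v_o) / (c + v_s)
Numerator: c - v_o = 343 - 22.4 = 320.6
Denominator: c + v_s = 343 + 11.1 = 354.1
f_o = 4221.9 * 320.6 / 354.1 = 3822.48

3822.48 Hz


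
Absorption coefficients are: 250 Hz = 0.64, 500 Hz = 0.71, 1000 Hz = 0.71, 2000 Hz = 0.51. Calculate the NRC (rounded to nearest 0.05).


Given values:
  a_250 = 0.64, a_500 = 0.71
  a_1000 = 0.71, a_2000 = 0.51
Formula: NRC = (a250 + a500 + a1000 + a2000) / 4
Sum = 0.64 + 0.71 + 0.71 + 0.51 = 2.57
NRC = 2.57 / 4 = 0.6425
Rounded to nearest 0.05: 0.65

0.65


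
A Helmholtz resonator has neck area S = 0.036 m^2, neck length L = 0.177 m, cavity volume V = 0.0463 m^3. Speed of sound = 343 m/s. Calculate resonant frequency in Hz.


Given values:
  S = 0.036 m^2, L = 0.177 m, V = 0.0463 m^3, c = 343 m/s
Formula: f = (c / (2*pi)) * sqrt(S / (V * L))
Compute V * L = 0.0463 * 0.177 = 0.0081951
Compute S / (V * L) = 0.036 / 0.0081951 = 4.3929
Compute sqrt(4.3929) = 2.095925
Compute c / (2*pi) = 343 / 6.283185 = 54.590148
f = 54.590148 * 2.095925 = 114.42

114.42 Hz


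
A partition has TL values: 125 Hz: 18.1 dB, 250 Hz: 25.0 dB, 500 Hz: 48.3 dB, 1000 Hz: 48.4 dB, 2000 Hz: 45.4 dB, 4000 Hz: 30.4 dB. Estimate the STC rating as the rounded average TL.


Given TL values at each frequency:
  125 Hz: 18.1 dB
  250 Hz: 25.0 dB
  500 Hz: 48.3 dB
  1000 Hz: 48.4 dB
  2000 Hz: 45.4 dB
  4000 Hz: 30.4 dB
Formula: STC ~ round(average of TL values)
Sum = 18.1 + 25.0 + 48.3 + 48.4 + 45.4 + 30.4 = 215.6
Average = 215.6 / 6 = 35.93
Rounded: 36

36


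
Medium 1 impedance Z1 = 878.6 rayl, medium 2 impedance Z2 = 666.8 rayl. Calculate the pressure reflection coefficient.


Given values:
  Z1 = 878.6 rayl, Z2 = 666.8 rayl
Formula: R = (Z2 - Z1) / (Z2 + Z1)
Numerator: Z2 - Z1 = 666.8 - 878.6 = -211.8
Denominator: Z2 + Z1 = 666.8 + 878.6 = 1545.4
R = -211.8 / 1545.4 = -0.1371

-0.1371
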